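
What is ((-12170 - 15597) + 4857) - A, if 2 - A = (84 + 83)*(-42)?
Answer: -29926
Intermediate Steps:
A = 7016 (A = 2 - (84 + 83)*(-42) = 2 - 167*(-42) = 2 - 1*(-7014) = 2 + 7014 = 7016)
((-12170 - 15597) + 4857) - A = ((-12170 - 15597) + 4857) - 1*7016 = (-27767 + 4857) - 7016 = -22910 - 7016 = -29926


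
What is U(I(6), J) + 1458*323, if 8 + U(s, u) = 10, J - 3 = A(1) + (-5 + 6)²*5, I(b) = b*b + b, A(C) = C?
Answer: 470936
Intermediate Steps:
I(b) = b + b² (I(b) = b² + b = b + b²)
J = 9 (J = 3 + (1 + (-5 + 6)²*5) = 3 + (1 + 1²*5) = 3 + (1 + 1*5) = 3 + (1 + 5) = 3 + 6 = 9)
U(s, u) = 2 (U(s, u) = -8 + 10 = 2)
U(I(6), J) + 1458*323 = 2 + 1458*323 = 2 + 470934 = 470936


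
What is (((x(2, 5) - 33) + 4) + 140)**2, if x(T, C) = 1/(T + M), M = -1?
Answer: 12544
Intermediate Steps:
x(T, C) = 1/(-1 + T) (x(T, C) = 1/(T - 1) = 1/(-1 + T))
(((x(2, 5) - 33) + 4) + 140)**2 = (((1/(-1 + 2) - 33) + 4) + 140)**2 = (((1/1 - 33) + 4) + 140)**2 = (((1 - 33) + 4) + 140)**2 = ((-32 + 4) + 140)**2 = (-28 + 140)**2 = 112**2 = 12544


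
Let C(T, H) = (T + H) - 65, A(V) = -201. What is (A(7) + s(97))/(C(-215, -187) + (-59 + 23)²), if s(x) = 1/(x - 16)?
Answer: -16280/67149 ≈ -0.24245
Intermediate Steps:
s(x) = 1/(-16 + x)
C(T, H) = -65 + H + T (C(T, H) = (H + T) - 65 = -65 + H + T)
(A(7) + s(97))/(C(-215, -187) + (-59 + 23)²) = (-201 + 1/(-16 + 97))/((-65 - 187 - 215) + (-59 + 23)²) = (-201 + 1/81)/(-467 + (-36)²) = (-201 + 1/81)/(-467 + 1296) = -16280/81/829 = -16280/81*1/829 = -16280/67149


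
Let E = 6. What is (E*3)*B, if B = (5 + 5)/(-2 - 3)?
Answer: -36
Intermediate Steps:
B = -2 (B = 10/(-5) = 10*(-⅕) = -2)
(E*3)*B = (6*3)*(-2) = 18*(-2) = -36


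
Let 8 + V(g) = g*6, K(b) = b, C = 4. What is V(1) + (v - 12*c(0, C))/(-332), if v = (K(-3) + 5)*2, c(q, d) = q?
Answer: -167/83 ≈ -2.0120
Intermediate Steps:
V(g) = -8 + 6*g (V(g) = -8 + g*6 = -8 + 6*g)
v = 4 (v = (-3 + 5)*2 = 2*2 = 4)
V(1) + (v - 12*c(0, C))/(-332) = (-8 + 6*1) + (4 - 12*0)/(-332) = (-8 + 6) - (4 + 0)/332 = -2 - 1/332*4 = -2 - 1/83 = -167/83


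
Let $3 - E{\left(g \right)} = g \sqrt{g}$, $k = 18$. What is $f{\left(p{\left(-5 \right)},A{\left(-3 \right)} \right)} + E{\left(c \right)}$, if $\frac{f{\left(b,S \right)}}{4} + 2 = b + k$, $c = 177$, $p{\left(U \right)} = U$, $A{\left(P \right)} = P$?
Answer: $47 - 177 \sqrt{177} \approx -2307.8$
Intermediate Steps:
$E{\left(g \right)} = 3 - g^{\frac{3}{2}}$ ($E{\left(g \right)} = 3 - g \sqrt{g} = 3 - g^{\frac{3}{2}}$)
$f{\left(b,S \right)} = 64 + 4 b$ ($f{\left(b,S \right)} = -8 + 4 \left(b + 18\right) = -8 + 4 \left(18 + b\right) = -8 + \left(72 + 4 b\right) = 64 + 4 b$)
$f{\left(p{\left(-5 \right)},A{\left(-3 \right)} \right)} + E{\left(c \right)} = \left(64 + 4 \left(-5\right)\right) + \left(3 - 177^{\frac{3}{2}}\right) = \left(64 - 20\right) + \left(3 - 177 \sqrt{177}\right) = 44 + \left(3 - 177 \sqrt{177}\right) = 47 - 177 \sqrt{177}$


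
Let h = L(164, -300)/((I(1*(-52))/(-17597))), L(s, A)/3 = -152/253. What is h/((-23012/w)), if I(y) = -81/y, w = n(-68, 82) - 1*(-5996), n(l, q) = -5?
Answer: -69439028984/13099581 ≈ -5300.9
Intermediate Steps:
w = 5991 (w = -5 - 1*(-5996) = -5 + 5996 = 5991)
L(s, A) = -456/253 (L(s, A) = 3*(-152/253) = -456/253)
h = 139086688/6831 (h = -456/(253*(-81/(1*(-52))/(-17597))) = -456/(253*(-81/(-52)*(-1/17597))) = -456/(253*(-81*(-1/52)*(-1/17597))) = -456/(253*((81/52)*(-1/17597))) = -456/(253*(-81/915044)) = -456/253*(-915044/81) = 139086688/6831 ≈ 20361.)
h/((-23012/w)) = 139086688/(6831*((-23012/5991))) = 139086688/(6831*((-23012*1/5991))) = 139086688/(6831*(-23012/5991)) = (139086688/6831)*(-5991/23012) = -69439028984/13099581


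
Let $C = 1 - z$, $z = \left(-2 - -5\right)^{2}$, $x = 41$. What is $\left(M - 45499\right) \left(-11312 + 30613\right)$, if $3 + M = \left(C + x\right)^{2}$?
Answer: $-857215313$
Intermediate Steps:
$z = 9$ ($z = \left(-2 + 5\right)^{2} = 3^{2} = 9$)
$C = -8$ ($C = 1 - 9 = -8$)
$M = 1086$ ($M = -3 + \left(-8 + 41\right)^{2} = -3 + 33^{2} = -3 + 1089 = 1086$)
$\left(M - 45499\right) \left(-11312 + 30613\right) = \left(1086 - 45499\right) \left(-11312 + 30613\right) = \left(-44413\right) 19301 = -857215313$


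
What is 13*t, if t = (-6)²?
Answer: 468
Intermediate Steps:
t = 36
13*t = 13*36 = 468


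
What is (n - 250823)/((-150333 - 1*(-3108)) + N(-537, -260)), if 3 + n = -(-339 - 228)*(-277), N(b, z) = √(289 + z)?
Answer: 60050869125/21675200596 + 407885*√29/21675200596 ≈ 2.7706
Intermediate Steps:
n = -157062 (n = -3 - (-339 - 228)*(-277) = -3 - (-567)*(-277) = -3 - 1*157059 = -3 - 157059 = -157062)
(n - 250823)/((-150333 - 1*(-3108)) + N(-537, -260)) = (-157062 - 250823)/((-150333 - 1*(-3108)) + √(289 - 260)) = -407885/((-150333 + 3108) + √29) = -407885/(-147225 + √29)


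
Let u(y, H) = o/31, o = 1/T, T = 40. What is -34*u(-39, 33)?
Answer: -17/620 ≈ -0.027419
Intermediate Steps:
o = 1/40 ≈ 0.025000
u(y, H) = 1/1240 (u(y, H) = (1/40)/31 = (1/40)*(1/31) = 1/1240)
-34*u(-39, 33) = -34*1/1240 = -17/620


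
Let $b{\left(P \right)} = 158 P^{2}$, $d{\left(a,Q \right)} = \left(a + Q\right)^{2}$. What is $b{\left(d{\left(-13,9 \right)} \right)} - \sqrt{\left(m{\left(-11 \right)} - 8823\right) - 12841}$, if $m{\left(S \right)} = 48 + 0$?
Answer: $40448 - 4 i \sqrt{1351} \approx 40448.0 - 147.02 i$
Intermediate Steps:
$m{\left(S \right)} = 48$
$d{\left(a,Q \right)} = \left(Q + a\right)^{2}$
$b{\left(d{\left(-13,9 \right)} \right)} - \sqrt{\left(m{\left(-11 \right)} - 8823\right) - 12841} = 158 \left(\left(9 - 13\right)^{2}\right)^{2} - \sqrt{\left(48 - 8823\right) - 12841} = 158 \left(\left(-4\right)^{2}\right)^{2} - \sqrt{\left(48 - 8823\right) - 12841} = 158 \cdot 16^{2} - \sqrt{-8775 - 12841} = 158 \cdot 256 - \sqrt{-21616} = 40448 - 4 i \sqrt{1351}$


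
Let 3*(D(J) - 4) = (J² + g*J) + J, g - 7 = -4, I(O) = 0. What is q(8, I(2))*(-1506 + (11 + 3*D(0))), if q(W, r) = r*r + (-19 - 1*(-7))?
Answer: 17796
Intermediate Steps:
g = 3 (g = 7 - 4 = 3)
q(W, r) = -12 + r² (q(W, r) = r² + (-19 + 7) = r² - 12 = -12 + r²)
D(J) = 4 + J²/3 + 4*J/3 (D(J) = 4 + ((J² + 3*J) + J)/3 = 4 + (J² + 4*J)/3 = 4 + (J²/3 + 4*J/3) = 4 + J²/3 + 4*J/3)
q(8, I(2))*(-1506 + (11 + 3*D(0))) = (-12 + 0²)*(-1506 + (11 + 3*(4 + (⅓)*0² + (4/3)*0))) = (-12 + 0)*(-1506 + (11 + 3*(4 + (⅓)*0 + 0))) = -12*(-1506 + (11 + 3*(4 + 0 + 0))) = -12*(-1506 + (11 + 3*4)) = -12*(-1506 + (11 + 12)) = -12*(-1506 + 23) = -12*(-1483) = 17796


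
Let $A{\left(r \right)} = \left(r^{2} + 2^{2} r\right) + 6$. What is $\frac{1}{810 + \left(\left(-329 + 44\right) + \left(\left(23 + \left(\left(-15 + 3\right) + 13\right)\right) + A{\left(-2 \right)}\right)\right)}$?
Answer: $\frac{1}{551} \approx 0.0018149$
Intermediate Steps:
$A{\left(r \right)} = 6 + r^{2} + 4 r$ ($A{\left(r \right)} = \left(r^{2} + 4 r\right) + 6 = 6 + r^{2} + 4 r$)
$\frac{1}{810 + \left(\left(-329 + 44\right) + \left(\left(23 + \left(\left(-15 + 3\right) + 13\right)\right) + A{\left(-2 \right)}\right)\right)} = \frac{1}{810 + \left(\left(-329 + 44\right) + \left(\left(23 + \left(\left(-15 + 3\right) + 13\right)\right) + \left(6 + \left(-2\right)^{2} + 4 \left(-2\right)\right)\right)\right)} = \frac{1}{810 + \left(-285 + \left(\left(23 + \left(-12 + 13\right)\right) + \left(6 + 4 - 8\right)\right)\right)} = \frac{1}{810 + \left(-285 + \left(\left(23 + 1\right) + 2\right)\right)} = \frac{1}{810 + \left(-285 + \left(24 + 2\right)\right)} = \frac{1}{810 + \left(-285 + 26\right)} = \frac{1}{810 - 259} = \frac{1}{551}$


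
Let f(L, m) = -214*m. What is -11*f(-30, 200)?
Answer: 470800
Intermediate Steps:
-11*f(-30, 200) = -(-2354)*200 = -11*(-42800) = 470800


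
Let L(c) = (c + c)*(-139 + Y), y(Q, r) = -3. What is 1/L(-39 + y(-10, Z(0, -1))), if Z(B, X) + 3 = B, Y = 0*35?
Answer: 1/11676 ≈ 8.5646e-5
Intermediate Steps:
Y = 0
Z(B, X) = -3 + B
L(c) = -278*c (L(c) = (c + c)*(-139 + 0) = (2*c)*(-139) = -278*c)
1/L(-39 + y(-10, Z(0, -1))) = 1/(-278*(-39 - 3)) = 1/(-278*(-42)) = 1/11676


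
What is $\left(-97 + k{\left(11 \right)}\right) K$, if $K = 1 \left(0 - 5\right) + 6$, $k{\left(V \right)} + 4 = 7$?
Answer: $-94$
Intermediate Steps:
$k{\left(V \right)} = 3$ ($k{\left(V \right)} = -4 + 7 = 3$)
$K = 1$ ($K = 1 \left(0 - 5\right) + 6 = 1 \left(-5\right) + 6 = -5 + 6 = 1$)
$\left(-97 + k{\left(11 \right)}\right) K = \left(-97 + 3\right) 1 = \left(-94\right) 1 = -94$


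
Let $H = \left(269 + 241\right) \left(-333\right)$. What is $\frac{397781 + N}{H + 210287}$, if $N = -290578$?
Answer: $\frac{4661}{1759} \approx 2.6498$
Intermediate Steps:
$H = -169830$ ($H = 510 \left(-333\right) = -169830$)
$\frac{397781 + N}{H + 210287} = \frac{397781 - 290578}{-169830 + 210287} = \frac{107203}{40457} = 107203 \cdot \frac{1}{40457} = \frac{4661}{1759}$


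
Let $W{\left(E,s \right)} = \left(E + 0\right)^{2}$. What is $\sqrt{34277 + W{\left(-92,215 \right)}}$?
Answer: $3 \sqrt{4749} \approx 206.74$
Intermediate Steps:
$W{\left(E,s \right)} = E^{2}$
$\sqrt{34277 + W{\left(-92,215 \right)}} = \sqrt{34277 + \left(-92\right)^{2}} = \sqrt{34277 + 8464} = \sqrt{42741} = 3 \sqrt{4749}$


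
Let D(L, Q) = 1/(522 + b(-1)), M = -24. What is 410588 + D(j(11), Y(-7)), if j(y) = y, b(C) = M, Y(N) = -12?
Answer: 204472825/498 ≈ 4.1059e+5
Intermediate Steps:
b(C) = -24
D(L, Q) = 1/498 (D(L, Q) = 1/(522 - 24) = 1/498)
410588 + D(j(11), Y(-7)) = 410588 + 1/498 = 204472825/498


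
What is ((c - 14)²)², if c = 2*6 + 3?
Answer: 1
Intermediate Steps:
c = 15 (c = 12 + 3 = 15)
((c - 14)²)² = ((15 - 14)²)² = (1²)² = 1² = 1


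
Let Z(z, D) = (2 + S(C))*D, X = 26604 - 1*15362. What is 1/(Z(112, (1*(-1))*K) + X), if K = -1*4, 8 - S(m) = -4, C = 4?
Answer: 1/11298 ≈ 8.8511e-5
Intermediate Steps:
S(m) = 12 (S(m) = 8 - 1*(-4) = 8 + 4 = 12)
X = 11242 (X = 26604 - 15362 = 11242)
K = -4
Z(z, D) = 14*D (Z(z, D) = (2 + 12)*D = 14*D)
1/(Z(112, (1*(-1))*K) + X) = 1/(14*((1*(-1))*(-4)) + 11242) = 1/(14*(-1*(-4)) + 11242) = 1/(14*4 + 11242) = 1/(56 + 11242) = 1/11298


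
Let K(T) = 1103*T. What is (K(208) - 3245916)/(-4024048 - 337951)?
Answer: 3016492/4361999 ≈ 0.69154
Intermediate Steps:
(K(208) - 3245916)/(-4024048 - 337951) = (1103*208 - 3245916)/(-4024048 - 337951) = (229424 - 3245916)/(-4361999) = -3016492*(-1/4361999) = 3016492/4361999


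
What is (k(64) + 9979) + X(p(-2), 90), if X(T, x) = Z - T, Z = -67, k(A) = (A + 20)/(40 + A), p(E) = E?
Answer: 257785/26 ≈ 9914.8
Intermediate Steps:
k(A) = (20 + A)/(40 + A)
X(T, x) = -67 - T
(k(64) + 9979) + X(p(-2), 90) = ((20 + 64)/(40 + 64) + 9979) + (-67 - 1*(-2)) = (84/104 + 9979) + (-67 + 2) = ((1/104)*84 + 9979) - 65 = (21/26 + 9979) - 65 = 259475/26 - 65 = 257785/26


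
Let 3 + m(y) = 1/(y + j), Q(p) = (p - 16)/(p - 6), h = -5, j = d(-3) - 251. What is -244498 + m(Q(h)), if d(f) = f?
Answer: -678001284/2773 ≈ -2.4450e+5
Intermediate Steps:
j = -254 (j = -3 - 251 = -254)
Q(p) = (-16 + p)/(-6 + p)
m(y) = -3 + 1/(-254 + y) (m(y) = -3 + 1/(y - 254) = -3 + 1/(-254 + y))
-244498 + m(Q(h)) = -244498 + (763 - 3*(-16 - 5)/(-6 - 5))/(-254 + (-16 - 5)/(-6 - 5)) = -244498 + (763 - 3*(-21)/(-11))/(-254 - 21/(-11)) = -244498 + (763 - (-3)*(-21)/11)/(-254 - 1/11*(-21)) = -244498 + (763 - 3*21/11)/(-254 + 21/11) = -244498 + (763 - 63/11)/(-2773/11) = -244498 - 11/2773*8330/11 = -244498 - 8330/2773 = -678001284/2773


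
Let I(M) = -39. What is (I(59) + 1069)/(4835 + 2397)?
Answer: 515/3616 ≈ 0.14242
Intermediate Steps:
(I(59) + 1069)/(4835 + 2397) = (-39 + 1069)/(4835 + 2397) = 1030/7232 = 1030*(1/7232) = 515/3616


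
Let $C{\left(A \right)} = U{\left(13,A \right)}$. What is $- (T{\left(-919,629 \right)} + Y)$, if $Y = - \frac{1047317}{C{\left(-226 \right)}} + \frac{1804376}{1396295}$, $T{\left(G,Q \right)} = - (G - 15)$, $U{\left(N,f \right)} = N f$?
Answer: $- \frac{5299226686343}{4102314710} \approx -1291.8$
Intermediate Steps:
$C{\left(A \right)} = 13 A$
$T{\left(G,Q \right)} = 15 - G$ ($T{\left(G,Q \right)} = - (-15 + G) = 15 - G$)
$Y = \frac{1467664747203}{4102314710}$ ($Y = - \frac{1047317}{13 \left(-226\right)} + \frac{1804376}{1396295} = - \frac{1047317}{-2938} + 1804376 \cdot \frac{1}{1396295} = \left(-1047317\right) \left(- \frac{1}{2938}\right) + \frac{1804376}{1396295} = \frac{1047317}{2938} + \frac{1804376}{1396295} = \frac{1467664747203}{4102314710} \approx 357.77$)
$- (T{\left(-919,629 \right)} + Y) = - (\left(15 - -919\right) + \frac{1467664747203}{4102314710}) = - (\left(15 + 919\right) + \frac{1467664747203}{4102314710}) = - (934 + \frac{1467664747203}{4102314710}) = \left(-1\right) \frac{5299226686343}{4102314710} = - \frac{5299226686343}{4102314710}$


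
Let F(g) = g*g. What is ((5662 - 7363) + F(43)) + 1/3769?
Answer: 557813/3769 ≈ 148.00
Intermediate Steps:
F(g) = g²
((5662 - 7363) + F(43)) + 1/3769 = ((5662 - 7363) + 43²) + 1/3769 = (-1701 + 1849) + 1*(1/3769) = 148 + 1/3769 = 557813/3769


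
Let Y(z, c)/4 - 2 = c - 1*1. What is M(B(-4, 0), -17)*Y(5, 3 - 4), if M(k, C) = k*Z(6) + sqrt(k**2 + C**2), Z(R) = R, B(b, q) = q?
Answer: 0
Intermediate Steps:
Y(z, c) = 4 + 4*c (Y(z, c) = 8 + 4*(c - 1*1) = 8 + 4*(c - 1) = 8 + 4*(-1 + c) = 8 + (-4 + 4*c) = 4 + 4*c)
M(k, C) = sqrt(C**2 + k**2) + 6*k (M(k, C) = k*6 + sqrt(k**2 + C**2) = 6*k + sqrt(C**2 + k**2) = sqrt(C**2 + k**2) + 6*k)
M(B(-4, 0), -17)*Y(5, 3 - 4) = (sqrt((-17)**2 + 0**2) + 6*0)*(4 + 4*(3 - 4)) = (sqrt(289 + 0) + 0)*(4 + 4*(-1)) = (sqrt(289) + 0)*(4 - 4) = (17 + 0)*0 = 17*0 = 0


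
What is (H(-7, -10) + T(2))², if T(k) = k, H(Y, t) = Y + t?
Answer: 225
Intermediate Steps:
(H(-7, -10) + T(2))² = ((-7 - 10) + 2)² = (-17 + 2)² = (-15)² = 225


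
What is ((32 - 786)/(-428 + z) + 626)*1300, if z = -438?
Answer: 352865500/433 ≈ 8.1493e+5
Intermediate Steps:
((32 - 786)/(-428 + z) + 626)*1300 = ((32 - 786)/(-428 - 438) + 626)*1300 = (-754/(-866) + 626)*1300 = (-754*(-1/866) + 626)*1300 = (377/433 + 626)*1300 = (271435/433)*1300 = 352865500/433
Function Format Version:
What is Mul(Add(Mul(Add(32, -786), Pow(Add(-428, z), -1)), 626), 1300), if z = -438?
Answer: Rational(352865500, 433) ≈ 8.1493e+5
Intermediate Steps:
Mul(Add(Mul(Add(32, -786), Pow(Add(-428, z), -1)), 626), 1300) = Mul(Add(Mul(Add(32, -786), Pow(Add(-428, -438), -1)), 626), 1300) = Mul(Add(Mul(-754, Pow(-866, -1)), 626), 1300) = Mul(Add(Mul(-754, Rational(-1, 866)), 626), 1300) = Mul(Add(Rational(377, 433), 626), 1300) = Mul(Rational(271435, 433), 1300) = Rational(352865500, 433)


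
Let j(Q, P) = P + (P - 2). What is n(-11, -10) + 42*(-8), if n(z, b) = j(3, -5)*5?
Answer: -396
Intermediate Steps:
j(Q, P) = -2 + 2*P (j(Q, P) = P + (-2 + P) = -2 + 2*P)
n(z, b) = -60 (n(z, b) = (-2 + 2*(-5))*5 = (-2 - 10)*5 = -12*5 = -60)
n(-11, -10) + 42*(-8) = -60 + 42*(-8) = -60 - 336 = -396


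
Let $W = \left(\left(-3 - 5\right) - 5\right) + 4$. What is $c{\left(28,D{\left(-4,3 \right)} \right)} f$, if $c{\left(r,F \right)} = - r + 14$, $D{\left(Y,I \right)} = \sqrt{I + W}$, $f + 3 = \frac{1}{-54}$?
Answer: $\frac{1141}{27} \approx 42.259$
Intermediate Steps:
$f = - \frac{163}{54}$ ($f = -3 + \frac{1}{-54} = -3 - \frac{1}{54} = - \frac{163}{54} \approx -3.0185$)
$W = -9$ ($W = \left(-8 - 5\right) + 4 = -13 + 4 = -9$)
$D{\left(Y,I \right)} = \sqrt{-9 + I}$ ($D{\left(Y,I \right)} = \sqrt{I - 9} = \sqrt{-9 + I}$)
$c{\left(r,F \right)} = 14 - r$
$c{\left(28,D{\left(-4,3 \right)} \right)} f = \left(14 - 28\right) \left(- \frac{163}{54}\right) = \left(-14\right) \left(- \frac{163}{54}\right) = \frac{1141}{27}$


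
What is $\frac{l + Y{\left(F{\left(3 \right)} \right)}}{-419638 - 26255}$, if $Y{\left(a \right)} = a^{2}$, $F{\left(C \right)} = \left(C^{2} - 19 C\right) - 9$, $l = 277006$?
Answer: $- \frac{280255}{445893} \approx -0.62852$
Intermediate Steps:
$F{\left(C \right)} = -9 + C^{2} - 19 C$
$\frac{l + Y{\left(F{\left(3 \right)} \right)}}{-419638 - 26255} = \frac{277006 + \left(-9 + 3^{2} - 57\right)^{2}}{-419638 - 26255} = \frac{277006 + \left(-9 + 9 - 57\right)^{2}}{-445893} = \left(277006 + \left(-57\right)^{2}\right) \left(- \frac{1}{445893}\right) = \left(277006 + 3249\right) \left(- \frac{1}{445893}\right) = 280255 \left(- \frac{1}{445893}\right) = - \frac{280255}{445893}$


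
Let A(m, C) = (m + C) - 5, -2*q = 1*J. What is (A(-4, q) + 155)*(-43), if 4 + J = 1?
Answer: -12685/2 ≈ -6342.5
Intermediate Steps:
J = -3 (J = -4 + 1 = -3)
q = 3/2 (q = -(-3)/2 = -1/2*(-3) = 3/2 ≈ 1.5000)
A(m, C) = -5 + C + m (A(m, C) = (C + m) - 5 = -5 + C + m)
(A(-4, q) + 155)*(-43) = ((-5 + 3/2 - 4) + 155)*(-43) = (-15/2 + 155)*(-43) = (295/2)*(-43) = -12685/2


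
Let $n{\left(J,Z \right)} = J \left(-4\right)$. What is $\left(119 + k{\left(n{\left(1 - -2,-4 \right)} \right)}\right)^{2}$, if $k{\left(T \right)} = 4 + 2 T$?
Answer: $9801$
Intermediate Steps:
$n{\left(J,Z \right)} = - 4 J$
$\left(119 + k{\left(n{\left(1 - -2,-4 \right)} \right)}\right)^{2} = \left(119 + \left(4 + 2 \left(- 4 \left(1 - -2\right)\right)\right)\right)^{2} = \left(119 + \left(4 + 2 \left(- 4 \left(1 + 2\right)\right)\right)\right)^{2} = \left(119 + \left(4 + 2 \left(\left(-4\right) 3\right)\right)\right)^{2} = \left(119 + \left(4 + 2 \left(-12\right)\right)\right)^{2} = \left(119 + \left(4 - 24\right)\right)^{2} = \left(119 - 20\right)^{2} = 99^{2} = 9801$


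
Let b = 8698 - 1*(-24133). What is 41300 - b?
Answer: 8469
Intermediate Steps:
b = 32831 (b = 8698 + 24133 = 32831)
41300 - b = 41300 - 1*32831 = 41300 - 32831 = 8469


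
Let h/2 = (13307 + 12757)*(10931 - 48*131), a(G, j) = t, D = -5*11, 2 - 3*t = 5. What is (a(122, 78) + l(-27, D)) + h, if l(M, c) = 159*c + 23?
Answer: 242021581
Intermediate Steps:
t = -1 (t = 2/3 - 1/3*5 = 2/3 - 5/3 = -1)
D = -55
a(G, j) = -1
l(M, c) = 23 + 159*c
h = 242030304 (h = 2*((13307 + 12757)*(10931 - 48*131)) = 2*(26064*(10931 - 6288)) = 2*(26064*4643) = 2*121015152 = 242030304)
(a(122, 78) + l(-27, D)) + h = (-1 + (23 + 159*(-55))) + 242030304 = (-1 + (23 - 8745)) + 242030304 = (-1 - 8722) + 242030304 = -8723 + 242030304 = 242021581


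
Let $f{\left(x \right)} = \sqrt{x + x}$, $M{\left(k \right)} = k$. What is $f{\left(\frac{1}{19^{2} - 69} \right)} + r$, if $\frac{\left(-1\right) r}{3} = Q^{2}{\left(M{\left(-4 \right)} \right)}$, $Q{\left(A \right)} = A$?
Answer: $-48 + \frac{\sqrt{146}}{146} \approx -47.917$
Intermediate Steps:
$f{\left(x \right)} = \sqrt{2} \sqrt{x}$ ($f{\left(x \right)} = \sqrt{2 x} = \sqrt{2} \sqrt{x}$)
$r = -48$ ($r = - 3 \left(-4\right)^{2} = \left(-3\right) 16 = -48$)
$f{\left(\frac{1}{19^{2} - 69} \right)} + r = \sqrt{2} \sqrt{\frac{1}{19^{2} - 69}} - 48 = \sqrt{2} \sqrt{\frac{1}{361 - 69}} - 48 = \sqrt{2} \sqrt{\frac{1}{292}} - 48 = \frac{\sqrt{2}}{2 \sqrt{73}} - 48 = \sqrt{2} \frac{\sqrt{73}}{146} - 48 = \frac{\sqrt{146}}{146} - 48 = -48 + \frac{\sqrt{146}}{146}$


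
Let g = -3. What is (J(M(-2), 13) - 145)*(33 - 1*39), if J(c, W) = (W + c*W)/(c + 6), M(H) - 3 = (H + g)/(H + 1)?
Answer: 5739/7 ≈ 819.86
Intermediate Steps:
M(H) = 3 + (-3 + H)/(1 + H) (M(H) = 3 + (H - 3)/(H + 1) = 3 + (-3 + H)/(1 + H))
J(c, W) = (W + W*c)/(6 + c)
(J(M(-2), 13) - 145)*(33 - 1*39) = (13*(1 + 4*(-2)/(1 - 2))/(6 + 4*(-2)/(1 - 2)) - 145)*(33 - 1*39) = (13*(1 + 4*(-2)/(-1))/(6 + 4*(-2)/(-1)) - 145)*(33 - 39) = (13*(1 + 4*(-2)*(-1))/(6 + 4*(-2)*(-1)) - 145)*(-6) = (13*(1 + 8)/(6 + 8) - 145)*(-6) = (13*9/14 - 145)*(-6) = (13*(1/14)*9 - 145)*(-6) = (117/14 - 145)*(-6) = -1913/14*(-6) = 5739/7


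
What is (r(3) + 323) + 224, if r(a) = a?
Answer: 550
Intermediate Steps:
(r(3) + 323) + 224 = (3 + 323) + 224 = 326 + 224 = 550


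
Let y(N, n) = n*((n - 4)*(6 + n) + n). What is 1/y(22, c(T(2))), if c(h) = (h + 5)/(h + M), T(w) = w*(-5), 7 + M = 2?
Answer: -27/206 ≈ -0.13107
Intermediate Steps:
M = -5 (M = -7 + 2 = -5)
T(w) = -5*w
c(h) = (5 + h)/(-5 + h) (c(h) = (h + 5)/(h - 5) = (5 + h)/(-5 + h))
y(N, n) = n*(n + (-4 + n)*(6 + n)) (y(N, n) = n*((-4 + n)*(6 + n) + n) = n*(n + (-4 + n)*(6 + n)))
1/y(22, c(T(2))) = 1/(((5 - 5*2)/(-5 - 5*2))*(-24 + ((5 - 5*2)/(-5 - 5*2))² + 3*((5 - 5*2)/(-5 - 5*2)))) = 1/(((5 - 10)/(-5 - 10))*(-24 + ((5 - 10)/(-5 - 10))² + 3*((5 - 10)/(-5 - 10)))) = 1/((-5/(-15))*(-24 + (-5/(-15))² + 3*(-5/(-15)))) = 1/((-1/15*(-5))*(-24 + (-1/15*(-5))² + 3*(-1/15*(-5)))) = 1/((-24 + (⅓)² + 3*(⅓))/3) = 1/((-24 + ⅑ + 1)/3) = 1/((⅓)*(-206/9)) = 1/(-206/27) = -27/206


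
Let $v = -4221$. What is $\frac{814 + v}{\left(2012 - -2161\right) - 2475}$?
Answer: $- \frac{3407}{1698} \approx -2.0065$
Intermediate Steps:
$\frac{814 + v}{\left(2012 - -2161\right) - 2475} = \frac{814 - 4221}{\left(2012 - -2161\right) - 2475} = - \frac{3407}{\left(2012 + 2161\right) - 2475} = - \frac{3407}{4173 - 2475} = - \frac{3407}{1698}$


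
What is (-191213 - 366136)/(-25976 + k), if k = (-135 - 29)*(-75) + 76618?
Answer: -557349/62942 ≈ -8.8550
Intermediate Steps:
k = 88918 (k = -164*(-75) + 76618 = 12300 + 76618 = 88918)
(-191213 - 366136)/(-25976 + k) = (-191213 - 366136)/(-25976 + 88918) = -557349/62942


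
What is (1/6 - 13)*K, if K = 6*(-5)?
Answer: 385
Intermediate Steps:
K = -30
(1/6 - 13)*K = (1/6 - 13)*(-30) = (⅙ - 13)*(-30) = -77/6*(-30) = 385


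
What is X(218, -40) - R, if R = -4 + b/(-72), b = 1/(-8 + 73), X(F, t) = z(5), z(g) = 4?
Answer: 37441/4680 ≈ 8.0002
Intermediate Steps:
X(F, t) = 4
b = 1/65 ≈ 0.015385
R = -18721/4680 (R = -4 + (1/65)/(-72) = -4 + (1/65)*(-1/72) = -4 - 1/4680 = -18721/4680 ≈ -4.0002)
X(218, -40) - R = 4 - 1*(-18721/4680) = 4 + 18721/4680 = 37441/4680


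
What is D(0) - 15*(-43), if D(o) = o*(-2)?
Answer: 645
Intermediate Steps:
D(o) = -2*o
D(0) - 15*(-43) = -2*0 - 15*(-43) = 0 + 645 = 645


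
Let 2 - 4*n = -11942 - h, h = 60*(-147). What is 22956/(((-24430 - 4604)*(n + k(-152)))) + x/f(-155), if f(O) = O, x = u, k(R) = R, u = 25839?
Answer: -78647558339/471778305 ≈ -166.70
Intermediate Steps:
h = -8820
n = 781 (n = 1/2 - (-11942 - 1*(-8820))/4 = 1/2 - (-11942 + 8820)/4 = 1/2 - 1/4*(-3122) = 1/2 + 1561/2 = 781)
x = 25839
22956/(((-24430 - 4604)*(n + k(-152)))) + x/f(-155) = 22956/(((-24430 - 4604)*(781 - 152))) + 25839/(-155) = 22956/((-29034*629)) + 25839*(-1/155) = 22956/(-18262386) - 25839/155 = 22956*(-1/18262386) - 25839/155 = -3826/3043731 - 25839/155 = -78647558339/471778305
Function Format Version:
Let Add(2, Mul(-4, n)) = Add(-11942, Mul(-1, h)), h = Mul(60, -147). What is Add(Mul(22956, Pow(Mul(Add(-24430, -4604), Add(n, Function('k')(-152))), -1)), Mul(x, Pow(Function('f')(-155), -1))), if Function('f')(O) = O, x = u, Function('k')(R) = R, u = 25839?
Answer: Rational(-78647558339, 471778305) ≈ -166.70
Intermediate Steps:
h = -8820
n = 781 (n = Add(Rational(1, 2), Mul(Rational(-1, 4), Add(-11942, Mul(-1, -8820)))) = Add(Rational(1, 2), Mul(Rational(-1, 4), Add(-11942, 8820))) = Add(Rational(1, 2), Mul(Rational(-1, 4), -3122)) = Add(Rational(1, 2), Rational(1561, 2)) = 781)
x = 25839
Add(Mul(22956, Pow(Mul(Add(-24430, -4604), Add(n, Function('k')(-152))), -1)), Mul(x, Pow(Function('f')(-155), -1))) = Add(Mul(22956, Pow(Mul(Add(-24430, -4604), Add(781, -152)), -1)), Mul(25839, Pow(-155, -1))) = Add(Mul(22956, Pow(Mul(-29034, 629), -1)), Mul(25839, Rational(-1, 155))) = Add(Mul(22956, Pow(-18262386, -1)), Rational(-25839, 155)) = Add(Mul(22956, Rational(-1, 18262386)), Rational(-25839, 155)) = Add(Rational(-3826, 3043731), Rational(-25839, 155)) = Rational(-78647558339, 471778305)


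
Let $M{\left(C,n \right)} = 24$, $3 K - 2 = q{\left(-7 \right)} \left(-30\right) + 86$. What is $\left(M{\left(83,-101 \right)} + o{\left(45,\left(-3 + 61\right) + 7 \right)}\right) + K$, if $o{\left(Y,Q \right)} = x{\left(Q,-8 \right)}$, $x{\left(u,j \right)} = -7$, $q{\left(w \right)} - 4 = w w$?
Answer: $- \frac{1451}{3} \approx -483.67$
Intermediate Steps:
$q{\left(w \right)} = 4 + w^{2}$ ($q{\left(w \right)} = 4 + w w = 4 + w^{2}$)
$K = - \frac{1502}{3}$ ($K = \frac{2}{3} + \frac{\left(4 + \left(-7\right)^{2}\right) \left(-30\right) + 86}{3} = \frac{2}{3} + \frac{\left(4 + 49\right) \left(-30\right) + 86}{3} = \frac{2}{3} + \frac{53 \left(-30\right) + 86}{3} = \frac{2}{3} + \frac{-1590 + 86}{3} = \frac{2}{3} + \frac{1}{3} \left(-1504\right) = \frac{2}{3} - \frac{1504}{3} = - \frac{1502}{3} \approx -500.67$)
$o{\left(Y,Q \right)} = -7$
$\left(M{\left(83,-101 \right)} + o{\left(45,\left(-3 + 61\right) + 7 \right)}\right) + K = \left(24 - 7\right) - \frac{1502}{3} = 17 - \frac{1502}{3} = - \frac{1451}{3}$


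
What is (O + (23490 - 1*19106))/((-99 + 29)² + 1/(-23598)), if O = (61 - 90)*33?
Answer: 80870346/115630199 ≈ 0.69939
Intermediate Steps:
O = -957 (O = -29*33 = -957)
(O + (23490 - 1*19106))/((-99 + 29)² + 1/(-23598)) = (-957 + (23490 - 1*19106))/((-99 + 29)² + 1/(-23598)) = (-957 + (23490 - 19106))/((-70)² - 1/23598) = (-957 + 4384)/(4900 - 1/23598) = 3427/(115630199/23598) = 3427*(23598/115630199) = 80870346/115630199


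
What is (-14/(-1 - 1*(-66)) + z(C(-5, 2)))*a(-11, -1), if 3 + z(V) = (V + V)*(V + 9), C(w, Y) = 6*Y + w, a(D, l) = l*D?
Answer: 157861/65 ≈ 2428.6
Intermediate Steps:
a(D, l) = D*l
C(w, Y) = w + 6*Y
z(V) = -3 + 2*V*(9 + V) (z(V) = -3 + (V + V)*(V + 9) = -3 + (2*V)*(9 + V) = -3 + 2*V*(9 + V))
(-14/(-1 - 1*(-66)) + z(C(-5, 2)))*a(-11, -1) = (-14/(-1 - 1*(-66)) + (-3 + 2*(-5 + 6*2)**2 + 18*(-5 + 6*2)))*(-11*(-1)) = (-14/(-1 + 66) + (-3 + 2*(-5 + 12)**2 + 18*(-5 + 12)))*11 = (-14/65 + (-3 + 2*7**2 + 18*7))*11 = (-14*1/65 + (-3 + 2*49 + 126))*11 = (-14/65 + (-3 + 98 + 126))*11 = (-14/65 + 221)*11 = (14351/65)*11 = 157861/65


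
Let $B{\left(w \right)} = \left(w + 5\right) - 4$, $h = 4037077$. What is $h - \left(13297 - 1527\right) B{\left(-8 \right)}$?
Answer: $4119467$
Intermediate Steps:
$B{\left(w \right)} = 1 + w$ ($B{\left(w \right)} = \left(5 + w\right) - 4 = 1 + w$)
$h - \left(13297 - 1527\right) B{\left(-8 \right)} = 4037077 - \left(13297 - 1527\right) \left(1 - 8\right) = 4037077 - \left(13297 - 1527\right) \left(-7\right) = 4037077 - 11770 \left(-7\right) = 4037077 - -82390 = 4037077 + 82390 = 4119467$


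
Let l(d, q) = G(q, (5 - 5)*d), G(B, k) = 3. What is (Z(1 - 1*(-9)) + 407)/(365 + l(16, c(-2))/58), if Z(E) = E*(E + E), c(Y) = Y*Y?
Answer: 35206/21173 ≈ 1.6628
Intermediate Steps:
c(Y) = Y²
l(d, q) = 3
Z(E) = 2*E² (Z(E) = E*(2*E) = 2*E²)
(Z(1 - 1*(-9)) + 407)/(365 + l(16, c(-2))/58) = (2*(1 - 1*(-9))² + 407)/(365 + 3/58) = (2*(1 + 9)² + 407)/(365 + 3*(1/58)) = (2*10² + 407)/(365 + 3/58) = (2*100 + 407)/(21173/58) = (200 + 407)*(58/21173) = 607*(58/21173) = 35206/21173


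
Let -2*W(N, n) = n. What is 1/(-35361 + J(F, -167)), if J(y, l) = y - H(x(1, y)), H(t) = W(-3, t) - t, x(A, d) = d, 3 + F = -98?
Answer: -2/71227 ≈ -2.8079e-5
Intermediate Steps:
F = -101 (F = -3 - 98 = -101)
W(N, n) = -n/2
H(t) = -3*t/2 (H(t) = -t/2 - t = -3*t/2)
J(y, l) = 5*y/2 (J(y, l) = y - (-3)*y/2 = y + 3*y/2 = 5*y/2)
1/(-35361 + J(F, -167)) = 1/(-35361 + (5/2)*(-101)) = 1/(-35361 - 505/2) = 1/(-71227/2) = -2/71227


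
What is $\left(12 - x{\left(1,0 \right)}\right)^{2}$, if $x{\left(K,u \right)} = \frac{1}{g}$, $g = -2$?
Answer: $\frac{625}{4} \approx 156.25$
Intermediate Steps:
$x{\left(K,u \right)} = - \frac{1}{2}$ ($x{\left(K,u \right)} = \frac{1}{-2} = - \frac{1}{2}$)
$\left(12 - x{\left(1,0 \right)}\right)^{2} = \left(12 - - \frac{1}{2}\right)^{2} = \left(12 + \frac{1}{2}\right)^{2} = \left(\frac{25}{2}\right)^{2} = \frac{625}{4}$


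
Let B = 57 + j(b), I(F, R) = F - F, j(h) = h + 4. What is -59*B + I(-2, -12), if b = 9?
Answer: -4130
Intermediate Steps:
j(h) = 4 + h
I(F, R) = 0
B = 70 (B = 57 + (4 + 9) = 57 + 13 = 70)
-59*B + I(-2, -12) = -59*70 + 0 = -4130 + 0 = -4130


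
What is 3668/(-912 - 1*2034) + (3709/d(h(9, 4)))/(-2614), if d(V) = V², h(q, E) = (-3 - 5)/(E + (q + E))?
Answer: -1885731037/246427008 ≈ -7.6523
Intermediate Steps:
h(q, E) = -8/(q + 2*E) (h(q, E) = -8/(E + (E + q)) = -8/(q + 2*E))
3668/(-912 - 1*2034) + (3709/d(h(9, 4)))/(-2614) = 3668/(-912 - 1*2034) + (3709/((-8/(9 + 2*4))²))/(-2614) = 3668/(-912 - 2034) + (3709/((-8/(9 + 8))²))*(-1/2614) = 3668/(-2946) + (3709/((-8/17)²))*(-1/2614) = 3668*(-1/2946) + (3709/((-8*1/17)²))*(-1/2614) = -1834/1473 + (3709/((-8/17)²))*(-1/2614) = -1834/1473 + (3709/(64/289))*(-1/2614) = -1834/1473 + (3709*(289/64))*(-1/2614) = -1834/1473 + (1071901/64)*(-1/2614) = -1834/1473 - 1071901/167296 = -1885731037/246427008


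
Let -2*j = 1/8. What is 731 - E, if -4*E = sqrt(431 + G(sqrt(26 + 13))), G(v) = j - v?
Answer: 731 + sqrt(6895 - 16*sqrt(39))/16 ≈ 736.15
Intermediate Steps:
j = -1/16 (j = -1/2/8 = -1/2*1/8 = -1/16 ≈ -0.062500)
G(v) = -1/16 - v
E = -sqrt(6895/16 - sqrt(39))/4 (E = -sqrt(431 + (-1/16 - sqrt(26 + 13)))/4 = -sqrt(431 + (-1/16 - sqrt(39)))/4 = -sqrt(6895/16 - sqrt(39))/4 ≈ -5.1520)
731 - E = 731 - (-1)*sqrt(6895 - 16*sqrt(39))/16 = 731 + sqrt(6895 - 16*sqrt(39))/16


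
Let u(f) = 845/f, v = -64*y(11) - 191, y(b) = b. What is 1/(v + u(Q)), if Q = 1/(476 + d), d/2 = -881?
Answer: -1/1087565 ≈ -9.1949e-7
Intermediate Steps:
d = -1762 (d = 2*(-881) = -1762)
v = -895 (v = -64*11 - 191 = -704 - 191 = -895)
Q = -1/1286 (Q = 1/(476 - 1762) = 1/(-1286) = -1/1286 ≈ -0.00077760)
1/(v + u(Q)) = 1/(-895 + 845/(-1/1286)) = 1/(-895 + 845*(-1286)) = 1/(-895 - 1086670) = 1/(-1087565) = -1/1087565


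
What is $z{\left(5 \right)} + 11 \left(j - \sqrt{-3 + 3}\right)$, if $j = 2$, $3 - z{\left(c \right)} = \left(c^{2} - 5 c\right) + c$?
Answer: $20$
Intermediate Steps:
$z{\left(c \right)} = 3 - c^{2} + 4 c$ ($z{\left(c \right)} = 3 - \left(\left(c^{2} - 5 c\right) + c\right) = 3 - \left(c^{2} - 4 c\right) = 3 - c^{2} + 4 c$)
$z{\left(5 \right)} + 11 \left(j - \sqrt{-3 + 3}\right) = \left(3 - 5^{2} + 4 \cdot 5\right) + 11 \left(2 - \sqrt{-3 + 3}\right) = \left(3 - 25 + 20\right) + 11 \left(2 - \sqrt{0}\right) = \left(3 - 25 + 20\right) + 11 \left(2 - 0\right) = -2 + 11 \left(2 + 0\right) = -2 + 11 \cdot 2 = -2 + 22 = 20$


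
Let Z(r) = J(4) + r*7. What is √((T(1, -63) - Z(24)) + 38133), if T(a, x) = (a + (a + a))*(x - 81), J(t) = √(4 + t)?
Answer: √(37533 - 2*√2) ≈ 193.73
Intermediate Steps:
Z(r) = 2*√2 + 7*r (Z(r) = √(4 + 4) + r*7 = √8 + 7*r = 2*√2 + 7*r)
T(a, x) = 3*a*(-81 + x) (T(a, x) = (a + 2*a)*(-81 + x) = (3*a)*(-81 + x) = 3*a*(-81 + x))
√((T(1, -63) - Z(24)) + 38133) = √((3*1*(-81 - 63) - (2*√2 + 7*24)) + 38133) = √((3*1*(-144) - (2*√2 + 168)) + 38133) = √((-432 - (168 + 2*√2)) + 38133) = √((-432 + (-168 - 2*√2)) + 38133) = √((-600 - 2*√2) + 38133) = √(37533 - 2*√2)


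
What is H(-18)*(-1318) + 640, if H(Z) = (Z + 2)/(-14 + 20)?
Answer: 12464/3 ≈ 4154.7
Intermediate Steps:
H(Z) = 1/3 + Z/6 (H(Z) = (2 + Z)/6 = (2 + Z)*(1/6) = 1/3 + Z/6)
H(-18)*(-1318) + 640 = (1/3 + (1/6)*(-18))*(-1318) + 640 = (1/3 - 3)*(-1318) + 640 = -8/3*(-1318) + 640 = 10544/3 + 640 = 12464/3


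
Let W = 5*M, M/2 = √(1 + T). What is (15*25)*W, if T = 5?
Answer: 3750*√6 ≈ 9185.6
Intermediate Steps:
M = 2*√6 (M = 2*√(1 + 5) = 2*√6 ≈ 4.8990)
W = 10*√6 (W = 5*(2*√6) = 10*√6 ≈ 24.495)
(15*25)*W = (15*25)*(10*√6) = 375*(10*√6) = 3750*√6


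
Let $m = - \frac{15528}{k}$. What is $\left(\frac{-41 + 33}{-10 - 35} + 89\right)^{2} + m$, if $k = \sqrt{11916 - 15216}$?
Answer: $\frac{16104169}{2025} + \frac{2588 i \sqrt{33}}{55} \approx 7952.7 + 270.31 i$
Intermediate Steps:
$k = 10 i \sqrt{33}$ ($k = \sqrt{-3300} = 10 i \sqrt{33} \approx 57.446 i$)
$m = \frac{2588 i \sqrt{33}}{55}$ ($m = - \frac{15528}{10 i \sqrt{33}} = - 15528 \left(- \frac{i \sqrt{33}}{330}\right) = \frac{2588 i \sqrt{33}}{55} \approx 270.31 i$)
$\left(\frac{-41 + 33}{-10 - 35} + 89\right)^{2} + m = \left(\frac{-41 + 33}{-10 - 35} + 89\right)^{2} + \frac{2588 i \sqrt{33}}{55} = \left(- \frac{8}{-45} + 89\right)^{2} + \frac{2588 i \sqrt{33}}{55} = \left(\left(-8\right) \left(- \frac{1}{45}\right) + 89\right)^{2} + \frac{2588 i \sqrt{33}}{55} = \left(\frac{8}{45} + 89\right)^{2} + \frac{2588 i \sqrt{33}}{55} = \left(\frac{4013}{45}\right)^{2} + \frac{2588 i \sqrt{33}}{55} = \frac{16104169}{2025} + \frac{2588 i \sqrt{33}}{55}$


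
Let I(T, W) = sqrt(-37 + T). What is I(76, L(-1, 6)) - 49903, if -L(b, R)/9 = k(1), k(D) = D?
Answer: -49903 + sqrt(39) ≈ -49897.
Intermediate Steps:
L(b, R) = -9 (L(b, R) = -9*1 = -9)
I(76, L(-1, 6)) - 49903 = sqrt(-37 + 76) - 49903 = sqrt(39) - 49903 = -49903 + sqrt(39)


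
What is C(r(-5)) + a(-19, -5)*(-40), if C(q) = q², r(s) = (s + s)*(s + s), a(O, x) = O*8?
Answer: 16080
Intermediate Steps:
a(O, x) = 8*O
r(s) = 4*s² (r(s) = (2*s)*(2*s) = 4*s²)
C(r(-5)) + a(-19, -5)*(-40) = (4*(-5)²)² + (8*(-19))*(-40) = (4*25)² - 152*(-40) = 100² + 6080 = 10000 + 6080 = 16080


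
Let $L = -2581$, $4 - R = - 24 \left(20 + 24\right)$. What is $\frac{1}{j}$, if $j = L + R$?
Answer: $- \frac{1}{1521} \approx -0.00065746$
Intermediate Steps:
$R = 1060$ ($R = 4 - - 24 \left(20 + 24\right) = 4 - \left(-24\right) 44 = 4 - -1056 = 4 + 1056 = 1060$)
$j = -1521$ ($j = -2581 + 1060 = -1521$)
$\frac{1}{j} = \frac{1}{-1521} = - \frac{1}{1521}$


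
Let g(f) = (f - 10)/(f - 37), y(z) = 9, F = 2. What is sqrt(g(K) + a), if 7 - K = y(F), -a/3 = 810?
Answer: I*sqrt(410618)/13 ≈ 49.292*I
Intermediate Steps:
a = -2430 (a = -3*810 = -2430)
K = -2 (K = 7 - 1*9 = 7 - 9 = -2)
g(f) = (-10 + f)/(-37 + f)
sqrt(g(K) + a) = sqrt((-10 - 2)/(-37 - 2) - 2430) = sqrt(-12/(-39) - 2430) = sqrt(-1/39*(-12) - 2430) = sqrt(4/13 - 2430) = sqrt(-31586/13) = I*sqrt(410618)/13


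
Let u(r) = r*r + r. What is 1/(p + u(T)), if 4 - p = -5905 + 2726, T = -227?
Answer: 1/54485 ≈ 1.8354e-5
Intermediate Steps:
p = 3183 (p = 4 - (-5905 + 2726) = 4 - 1*(-3179) = 4 + 3179 = 3183)
u(r) = r + r**2 (u(r) = r**2 + r = r + r**2)
1/(p + u(T)) = 1/(3183 - 227*(1 - 227)) = 1/(3183 - 227*(-226)) = 1/(3183 + 51302) = 1/54485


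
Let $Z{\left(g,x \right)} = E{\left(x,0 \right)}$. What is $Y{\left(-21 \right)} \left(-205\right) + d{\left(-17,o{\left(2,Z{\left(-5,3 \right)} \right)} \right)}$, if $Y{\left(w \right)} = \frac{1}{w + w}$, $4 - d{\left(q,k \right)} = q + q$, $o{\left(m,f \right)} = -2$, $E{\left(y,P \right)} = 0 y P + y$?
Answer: $\frac{1801}{42} \approx 42.881$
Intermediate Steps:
$E{\left(y,P \right)} = y$ ($E{\left(y,P \right)} = 0 P + y = 0 + y = y$)
$Z{\left(g,x \right)} = x$
$d{\left(q,k \right)} = 4 - 2 q$ ($d{\left(q,k \right)} = 4 - \left(q + q\right) = 4 - 2 q$)
$Y{\left(w \right)} = \frac{1}{2 w}$
$Y{\left(-21 \right)} \left(-205\right) + d{\left(-17,o{\left(2,Z{\left(-5,3 \right)} \right)} \right)} = \frac{1}{2 \left(-21\right)} \left(-205\right) + \left(4 - -34\right) = \frac{1}{2} \left(- \frac{1}{21}\right) \left(-205\right) + \left(4 + 34\right) = \left(- \frac{1}{42}\right) \left(-205\right) + 38 = \frac{205}{42} + 38 = \frac{1801}{42}$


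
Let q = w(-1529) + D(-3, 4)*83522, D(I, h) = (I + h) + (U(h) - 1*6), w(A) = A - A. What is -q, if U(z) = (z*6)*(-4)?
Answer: 8435722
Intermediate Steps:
U(z) = -24*z (U(z) = (6*z)*(-4) = -24*z)
w(A) = 0
D(I, h) = -6 + I - 23*h (D(I, h) = (I + h) + (-24*h - 1*6) = (I + h) + (-24*h - 6) = (I + h) + (-6 - 24*h) = -6 + I - 23*h)
q = -8435722 (q = 0 + (-6 - 3 - 23*4)*83522 = 0 + (-6 - 3 - 92)*83522 = 0 - 101*83522 = 0 - 8435722 = -8435722)
-q = -1*(-8435722) = 8435722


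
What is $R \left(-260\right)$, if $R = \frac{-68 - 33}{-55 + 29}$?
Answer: $-1010$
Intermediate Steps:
$R = \frac{101}{26}$ ($R = - \frac{101}{-26} = \left(-101\right) \left(- \frac{1}{26}\right) = \frac{101}{26} \approx 3.8846$)
$R \left(-260\right) = \frac{101}{26} \left(-260\right) = -1010$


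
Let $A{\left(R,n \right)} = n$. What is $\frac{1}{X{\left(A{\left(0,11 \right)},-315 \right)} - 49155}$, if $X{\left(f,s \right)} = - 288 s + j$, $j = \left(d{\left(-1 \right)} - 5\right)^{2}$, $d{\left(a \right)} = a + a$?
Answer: $\frac{1}{41614} \approx 2.403 \cdot 10^{-5}$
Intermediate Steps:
$d{\left(a \right)} = 2 a$
$j = 49$ ($j = \left(2 \left(-1\right) - 5\right)^{2} = \left(-2 - 5\right)^{2} = \left(-7\right)^{2} = 49$)
$X{\left(f,s \right)} = 49 - 288 s$ ($X{\left(f,s \right)} = - 288 s + 49 = 49 - 288 s$)
$\frac{1}{X{\left(A{\left(0,11 \right)},-315 \right)} - 49155} = \frac{1}{\left(49 - -90720\right) - 49155} = \frac{1}{\left(49 + 90720\right) - 49155} = \frac{1}{90769 - 49155} = \frac{1}{41614}$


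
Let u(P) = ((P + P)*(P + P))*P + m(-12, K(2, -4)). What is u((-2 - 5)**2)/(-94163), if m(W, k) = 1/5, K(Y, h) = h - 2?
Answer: -2352981/470815 ≈ -4.9977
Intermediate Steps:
K(Y, h) = -2 + h
m(W, k) = 1/5
u(P) = 1/5 + 4*P**3 (u(P) = ((P + P)*(P + P))*P + 1/5 = ((2*P)*(2*P))*P + 1/5 = (4*P**2)*P + 1/5 = 4*P**3 + 1/5 = 1/5 + 4*P**3)
u((-2 - 5)**2)/(-94163) = (1/5 + 4*((-2 - 5)**2)**3)/(-94163) = (1/5 + 4*((-7)**2)**3)*(-1/94163) = (1/5 + 4*49**3)*(-1/94163) = (1/5 + 4*117649)*(-1/94163) = (1/5 + 470596)*(-1/94163) = (2352981/5)*(-1/94163) = -2352981/470815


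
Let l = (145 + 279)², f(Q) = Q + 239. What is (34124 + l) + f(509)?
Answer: 214648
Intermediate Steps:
f(Q) = 239 + Q
l = 179776 (l = 424² = 179776)
(34124 + l) + f(509) = (34124 + 179776) + (239 + 509) = 213900 + 748 = 214648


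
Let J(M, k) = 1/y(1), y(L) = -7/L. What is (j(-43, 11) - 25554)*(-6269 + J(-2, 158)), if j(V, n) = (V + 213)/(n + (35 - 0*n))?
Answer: 160178508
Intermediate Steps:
j(V, n) = (213 + V)/(35 + n) (j(V, n) = (213 + V)/(n + (35 - 1*0)) = (213 + V)/(n + (35 + 0)) = (213 + V)/(n + 35) = (213 + V)/(35 + n))
J(M, k) = -1/7 (J(M, k) = 1/(-7/1) = 1/(-7*1) = 1/(-7) = -1/7)
(j(-43, 11) - 25554)*(-6269 + J(-2, 158)) = ((213 - 43)/(35 + 11) - 25554)*(-6269 - 1/7) = (170/46 - 25554)*(-43884/7) = ((1/46)*170 - 25554)*(-43884/7) = (85/23 - 25554)*(-43884/7) = -587657/23*(-43884/7) = 160178508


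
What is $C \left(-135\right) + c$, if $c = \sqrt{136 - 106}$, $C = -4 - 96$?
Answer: $13500 + \sqrt{30} \approx 13505.0$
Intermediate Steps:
$C = -100$
$c = \sqrt{30} \approx 5.4772$
$C \left(-135\right) + c = \left(-100\right) \left(-135\right) + \sqrt{30} = 13500 + \sqrt{30}$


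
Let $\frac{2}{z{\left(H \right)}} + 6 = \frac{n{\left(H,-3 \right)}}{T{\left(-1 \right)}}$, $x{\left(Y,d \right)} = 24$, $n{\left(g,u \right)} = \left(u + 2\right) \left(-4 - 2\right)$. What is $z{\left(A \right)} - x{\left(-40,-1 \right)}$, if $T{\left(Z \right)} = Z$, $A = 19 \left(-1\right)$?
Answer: $- \frac{145}{6} \approx -24.167$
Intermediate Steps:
$n{\left(g,u \right)} = -12 - 6 u$ ($n{\left(g,u \right)} = \left(2 + u\right) \left(-6\right) = -12 - 6 u$)
$A = -19$
$z{\left(H \right)} = - \frac{1}{6}$ ($z{\left(H \right)} = \frac{2}{-6 + \frac{-12 - -18}{-1}} = \frac{2}{-6 + \left(-12 + 18\right) \left(-1\right)} = \frac{2}{-6 + 6 \left(-1\right)} = \frac{2}{-6 - 6} = \frac{2}{-12} = 2 \left(- \frac{1}{12}\right) = - \frac{1}{6}$)
$z{\left(A \right)} - x{\left(-40,-1 \right)} = - \frac{1}{6} - 24 = - \frac{145}{6}$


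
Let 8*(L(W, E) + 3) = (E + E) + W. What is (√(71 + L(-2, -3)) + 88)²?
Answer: (88 + √67)² ≈ 9251.6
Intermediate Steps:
L(W, E) = -3 + E/4 + W/8 (L(W, E) = -3 + ((E + E) + W)/8 = -3 + (2*E + W)/8 = -3 + (W + 2*E)/8 = -3 + (E/4 + W/8) = -3 + E/4 + W/8)
(√(71 + L(-2, -3)) + 88)² = (√(71 + (-3 + (¼)*(-3) + (⅛)*(-2))) + 88)² = (√(71 + (-3 - ¾ - ¼)) + 88)² = (√(71 - 4) + 88)² = (√67 + 88)² = (88 + √67)²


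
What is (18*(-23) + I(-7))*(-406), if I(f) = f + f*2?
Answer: 176610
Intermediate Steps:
I(f) = 3*f (I(f) = f + 2*f = 3*f)
(18*(-23) + I(-7))*(-406) = (18*(-23) + 3*(-7))*(-406) = (-414 - 21)*(-406) = -435*(-406) = 176610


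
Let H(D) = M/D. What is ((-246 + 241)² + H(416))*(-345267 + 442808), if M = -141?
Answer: 1000673119/416 ≈ 2.4055e+6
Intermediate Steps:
H(D) = -141/D
((-246 + 241)² + H(416))*(-345267 + 442808) = ((-246 + 241)² - 141/416)*(-345267 + 442808) = ((-5)² - 141*1/416)*97541 = (25 - 141/416)*97541 = (10259/416)*97541 = 1000673119/416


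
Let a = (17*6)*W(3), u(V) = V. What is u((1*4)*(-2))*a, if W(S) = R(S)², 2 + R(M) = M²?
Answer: -39984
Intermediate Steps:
R(M) = -2 + M²
W(S) = (-2 + S²)²
a = 4998 (a = (17*6)*(-2 + 3²)² = 102*(-2 + 9)² = 102*7² = 102*49 = 4998)
u((1*4)*(-2))*a = ((1*4)*(-2))*4998 = (4*(-2))*4998 = -8*4998 = -39984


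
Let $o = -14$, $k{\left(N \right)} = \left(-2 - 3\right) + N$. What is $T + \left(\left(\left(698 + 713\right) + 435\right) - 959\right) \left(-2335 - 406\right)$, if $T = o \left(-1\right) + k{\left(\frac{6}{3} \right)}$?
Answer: $-2431256$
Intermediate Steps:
$k{\left(N \right)} = -5 + N$
$T = 11$ ($T = \left(-14\right) \left(-1\right) - \left(5 - \frac{6}{3}\right) = 14 + \left(-5 + 6 \cdot \frac{1}{3}\right) = 14 + \left(-5 + 2\right) = 14 - 3 = 11$)
$T + \left(\left(\left(698 + 713\right) + 435\right) - 959\right) \left(-2335 - 406\right) = 11 + \left(\left(\left(698 + 713\right) + 435\right) - 959\right) \left(-2335 - 406\right) = 11 + \left(\left(1411 + 435\right) - 959\right) \left(-2741\right) = 11 + \left(1846 - 959\right) \left(-2741\right) = 11 + 887 \left(-2741\right) = 11 - 2431267 = -2431256$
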